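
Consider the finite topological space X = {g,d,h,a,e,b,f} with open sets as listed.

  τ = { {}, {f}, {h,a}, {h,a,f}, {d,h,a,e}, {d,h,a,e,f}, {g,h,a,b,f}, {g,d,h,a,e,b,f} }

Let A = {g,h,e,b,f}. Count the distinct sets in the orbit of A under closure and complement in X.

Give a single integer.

8

cl via duality: int({d,a}) = {}, so X∖{} = {g,d,h,a,e,b,f}
Write k for closure, c for complement:
  1. A     = {g,h,e,b,f}
  2. kA    = {g,d,h,a,e,b,f}
  3. cA    = {d,a}
  4. ckA   = {}
  5. kcA   = {g,d,h,a,e,b}
  6. ckcA  = {f}
  7. kckcA = {g,b,f}
  8. ckckcA = {d,h,a,e}
applying k or c yields no new set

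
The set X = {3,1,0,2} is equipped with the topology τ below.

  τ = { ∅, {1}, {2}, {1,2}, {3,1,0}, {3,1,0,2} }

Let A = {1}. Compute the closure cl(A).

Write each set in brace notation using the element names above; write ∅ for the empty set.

{3,1,0}

closure: X∖int(X∖A) = X∖{2} = {3,1,0}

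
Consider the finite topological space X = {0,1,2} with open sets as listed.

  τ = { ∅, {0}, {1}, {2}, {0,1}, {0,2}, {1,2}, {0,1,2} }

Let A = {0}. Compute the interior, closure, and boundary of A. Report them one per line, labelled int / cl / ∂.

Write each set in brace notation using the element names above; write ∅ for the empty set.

int(A) = {0}
cl(A)  = {0}
∂A     = ∅

U open, U⊆A: ∅, {0}. int(A) = ⋃ = {0}
X∖A={1,2}, int(X∖A)={1,2}, hence cl(A)={0}
∂A: remove int from cl → ∅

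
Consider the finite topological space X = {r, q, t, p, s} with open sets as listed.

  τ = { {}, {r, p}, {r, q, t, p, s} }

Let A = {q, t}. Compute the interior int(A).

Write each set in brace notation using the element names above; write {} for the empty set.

open subsets of A: {}; so int(A) = {}

{}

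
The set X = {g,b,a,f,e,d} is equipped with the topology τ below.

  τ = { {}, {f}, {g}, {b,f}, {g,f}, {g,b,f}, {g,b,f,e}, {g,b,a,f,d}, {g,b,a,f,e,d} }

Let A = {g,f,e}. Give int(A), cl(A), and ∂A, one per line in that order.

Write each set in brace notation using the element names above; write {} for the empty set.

open subsets of A: {}, {f}, {g}, {g,f}; so int(A) = {g,f}
closure: X∖int(X∖A) = X∖{} = {g,b,a,f,e,d}
∂A = {g,b,a,f,e,d} minus {g,f} = {b,a,e,d}

int(A) = {g,f}
cl(A)  = {g,b,a,f,e,d}
∂A     = {b,a,e,d}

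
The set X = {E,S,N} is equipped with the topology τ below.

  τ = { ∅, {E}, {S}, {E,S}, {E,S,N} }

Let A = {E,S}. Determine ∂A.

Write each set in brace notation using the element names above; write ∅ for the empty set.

opens ⊆ A: ∅, {E}, {S}, {E,S}; union → int = {E,S}
complement {N}; its interior ∅; cl(A) = X∖∅ = {E,S,N}
boundary = {E,S,N} ∖ {E,S} = {N}

{N}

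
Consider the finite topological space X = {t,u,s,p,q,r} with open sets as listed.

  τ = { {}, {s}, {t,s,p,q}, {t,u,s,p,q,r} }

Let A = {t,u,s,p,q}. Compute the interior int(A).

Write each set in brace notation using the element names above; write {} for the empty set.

{t,s,p,q}

opens ⊆ A: {}, {s}, {t,s,p,q}; union → int = {t,s,p,q}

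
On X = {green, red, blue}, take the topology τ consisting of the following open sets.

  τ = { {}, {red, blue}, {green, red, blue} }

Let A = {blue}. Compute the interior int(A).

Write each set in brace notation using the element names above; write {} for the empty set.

{}

interior: largest open inside A is {} (from {})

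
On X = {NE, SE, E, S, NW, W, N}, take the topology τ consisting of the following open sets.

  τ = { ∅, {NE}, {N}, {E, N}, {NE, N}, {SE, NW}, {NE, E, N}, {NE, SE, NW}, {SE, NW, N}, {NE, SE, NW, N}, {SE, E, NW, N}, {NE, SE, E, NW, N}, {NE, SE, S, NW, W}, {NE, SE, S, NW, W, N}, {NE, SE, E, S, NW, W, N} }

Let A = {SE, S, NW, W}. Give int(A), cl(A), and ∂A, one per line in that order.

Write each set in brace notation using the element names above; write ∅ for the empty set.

interior: largest open inside A is {SE, NW} (from ∅, {SE, NW})
cl via duality: int({NE, E, N}) = {NE, E, N}, so X∖{NE, E, N} = {SE, S, NW, W}
cl∖int = {S, W}

int(A) = {SE, NW}
cl(A)  = {SE, S, NW, W}
∂A     = {S, W}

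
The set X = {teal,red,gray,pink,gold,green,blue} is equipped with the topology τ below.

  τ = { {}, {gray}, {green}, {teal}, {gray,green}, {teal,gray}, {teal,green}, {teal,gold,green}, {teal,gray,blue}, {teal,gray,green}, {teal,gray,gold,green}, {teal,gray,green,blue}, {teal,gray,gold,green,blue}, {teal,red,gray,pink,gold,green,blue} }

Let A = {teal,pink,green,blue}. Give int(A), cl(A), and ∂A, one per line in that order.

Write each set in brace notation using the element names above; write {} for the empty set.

int(A) = {teal,green}
cl(A)  = {teal,red,pink,gold,green,blue}
∂A     = {red,pink,gold,blue}

open subsets of A: {}, {teal}, {green}, {teal,green}; so int(A) = {teal,green}
closure: X∖int(X∖A) = X∖{gray} = {teal,red,pink,gold,green,blue}
∂A = {teal,red,pink,gold,green,blue} minus {teal,green} = {red,pink,gold,blue}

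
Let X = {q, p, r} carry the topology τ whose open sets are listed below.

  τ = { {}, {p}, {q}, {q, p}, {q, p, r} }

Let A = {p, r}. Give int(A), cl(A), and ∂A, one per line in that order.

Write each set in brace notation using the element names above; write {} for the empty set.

opens ⊆ A: {}, {p}; union → int = {p}
complement {q}; its interior {q}; cl(A) = X∖{q} = {p, r}
boundary = {p, r} ∖ {p} = {r}

int(A) = {p}
cl(A)  = {p, r}
∂A     = {r}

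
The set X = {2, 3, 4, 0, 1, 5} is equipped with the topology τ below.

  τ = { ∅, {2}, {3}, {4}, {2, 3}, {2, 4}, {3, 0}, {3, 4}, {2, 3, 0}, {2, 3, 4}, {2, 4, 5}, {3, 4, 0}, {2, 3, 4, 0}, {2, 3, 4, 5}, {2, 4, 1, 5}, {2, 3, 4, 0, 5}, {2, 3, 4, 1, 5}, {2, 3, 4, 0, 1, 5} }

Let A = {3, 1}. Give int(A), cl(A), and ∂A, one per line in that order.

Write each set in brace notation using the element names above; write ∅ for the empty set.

interior: largest open inside A is {3} (from ∅, {3})
cl via duality: int({2, 4, 0, 5}) = {2, 4, 5}, so X∖{2, 4, 5} = {3, 0, 1}
cl∖int = {0, 1}

int(A) = {3}
cl(A)  = {3, 0, 1}
∂A     = {0, 1}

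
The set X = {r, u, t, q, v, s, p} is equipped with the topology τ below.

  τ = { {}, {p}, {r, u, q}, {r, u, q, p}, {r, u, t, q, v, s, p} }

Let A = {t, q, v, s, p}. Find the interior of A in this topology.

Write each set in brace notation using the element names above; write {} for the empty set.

{p}

U open, U⊆A: {}, {p}. int(A) = ⋃ = {p}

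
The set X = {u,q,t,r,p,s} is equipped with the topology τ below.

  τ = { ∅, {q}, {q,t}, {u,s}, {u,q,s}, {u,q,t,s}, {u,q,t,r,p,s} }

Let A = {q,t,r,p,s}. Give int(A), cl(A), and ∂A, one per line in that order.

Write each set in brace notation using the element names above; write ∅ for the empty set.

open subsets of A: ∅, {q}, {q,t}; so int(A) = {q,t}
closure: X∖int(X∖A) = X∖∅ = {u,q,t,r,p,s}
∂A = {u,q,t,r,p,s} minus {q,t} = {u,r,p,s}

int(A) = {q,t}
cl(A)  = {u,q,t,r,p,s}
∂A     = {u,r,p,s}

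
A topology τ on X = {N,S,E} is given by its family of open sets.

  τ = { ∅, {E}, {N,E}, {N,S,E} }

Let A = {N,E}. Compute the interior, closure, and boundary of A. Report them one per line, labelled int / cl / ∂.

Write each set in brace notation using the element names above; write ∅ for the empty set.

opens ⊆ A: ∅, {E}, {N,E}; union → int = {N,E}
complement {S}; its interior ∅; cl(A) = X∖∅ = {N,S,E}
boundary = {N,S,E} ∖ {N,E} = {S}

int(A) = {N,E}
cl(A)  = {N,S,E}
∂A     = {S}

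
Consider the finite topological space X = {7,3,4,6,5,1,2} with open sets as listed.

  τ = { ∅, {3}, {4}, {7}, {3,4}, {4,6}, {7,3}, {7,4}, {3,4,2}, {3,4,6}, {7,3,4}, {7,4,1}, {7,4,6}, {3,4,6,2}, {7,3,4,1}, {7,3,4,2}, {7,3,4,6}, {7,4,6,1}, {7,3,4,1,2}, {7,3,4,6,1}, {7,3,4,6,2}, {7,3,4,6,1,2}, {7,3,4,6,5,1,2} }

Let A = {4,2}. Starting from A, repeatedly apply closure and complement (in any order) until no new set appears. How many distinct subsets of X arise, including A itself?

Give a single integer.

8

cl via duality: int({7,3,6,5,1}) = {7,3}, so X∖{7,3} = {4,6,5,1,2}
Write k for closure, c for complement:
  1. A     = {4,2}
  2. kA    = {4,6,5,1,2}
  3. cA    = {7,3,6,5,1}
  4. ckA   = {7,3}
  5. kcA   = {7,3,6,5,1,2}
  6. kckA  = {7,3,5,1,2}
  7. ckcA  = {4}
  8. ckckA = {4,6}
applying k or c yields no new set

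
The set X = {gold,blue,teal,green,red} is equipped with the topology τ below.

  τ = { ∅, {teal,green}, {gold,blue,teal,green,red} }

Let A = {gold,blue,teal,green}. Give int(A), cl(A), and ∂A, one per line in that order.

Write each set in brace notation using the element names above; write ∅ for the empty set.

opens ⊆ A: ∅, {teal,green}; union → int = {teal,green}
complement {red}; its interior ∅; cl(A) = X∖∅ = {gold,blue,teal,green,red}
boundary = {gold,blue,teal,green,red} ∖ {teal,green} = {gold,blue,red}

int(A) = {teal,green}
cl(A)  = {gold,blue,teal,green,red}
∂A     = {gold,blue,red}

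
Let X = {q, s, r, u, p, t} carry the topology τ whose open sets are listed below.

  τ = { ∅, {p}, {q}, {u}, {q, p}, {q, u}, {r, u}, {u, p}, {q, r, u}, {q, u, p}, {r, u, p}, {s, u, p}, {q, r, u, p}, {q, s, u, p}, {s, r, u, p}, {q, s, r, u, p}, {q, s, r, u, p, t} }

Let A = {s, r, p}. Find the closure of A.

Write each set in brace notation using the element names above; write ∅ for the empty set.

complement {q, u, t}; its interior {q, u}; cl(A) = X∖{q, u} = {s, r, p, t}

{s, r, p, t}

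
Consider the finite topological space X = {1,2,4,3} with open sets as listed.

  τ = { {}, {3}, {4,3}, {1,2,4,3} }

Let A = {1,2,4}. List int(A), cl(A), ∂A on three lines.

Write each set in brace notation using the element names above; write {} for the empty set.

U open, U⊆A: {}. int(A) = ⋃ = {}
X∖A={3}, int(X∖A)={3}, hence cl(A)={1,2,4}
∂A: remove int from cl → {1,2,4}

int(A) = {}
cl(A)  = {1,2,4}
∂A     = {1,2,4}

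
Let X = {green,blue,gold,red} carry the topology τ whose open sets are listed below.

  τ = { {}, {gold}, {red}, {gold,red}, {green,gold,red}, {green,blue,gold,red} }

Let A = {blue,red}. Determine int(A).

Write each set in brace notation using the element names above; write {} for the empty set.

opens ⊆ A: {}, {red}; union → int = {red}

{red}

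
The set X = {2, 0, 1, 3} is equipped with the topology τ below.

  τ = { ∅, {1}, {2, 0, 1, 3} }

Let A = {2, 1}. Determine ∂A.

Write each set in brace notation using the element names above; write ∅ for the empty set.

{2, 0, 3}

U open, U⊆A: ∅, {1}. int(A) = ⋃ = {1}
X∖A={0, 3}, int(X∖A)=∅, hence cl(A)={2, 0, 1, 3}
∂A: remove int from cl → {2, 0, 3}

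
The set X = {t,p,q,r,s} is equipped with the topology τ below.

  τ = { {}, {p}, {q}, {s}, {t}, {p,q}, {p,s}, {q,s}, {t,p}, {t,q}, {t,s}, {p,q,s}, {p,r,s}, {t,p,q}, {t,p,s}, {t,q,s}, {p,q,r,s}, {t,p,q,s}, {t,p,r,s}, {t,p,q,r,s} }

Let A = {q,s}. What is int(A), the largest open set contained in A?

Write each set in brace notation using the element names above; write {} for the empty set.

interior: largest open inside A is {q,s} (from {}, {q}, {s}, {q,s})

{q,s}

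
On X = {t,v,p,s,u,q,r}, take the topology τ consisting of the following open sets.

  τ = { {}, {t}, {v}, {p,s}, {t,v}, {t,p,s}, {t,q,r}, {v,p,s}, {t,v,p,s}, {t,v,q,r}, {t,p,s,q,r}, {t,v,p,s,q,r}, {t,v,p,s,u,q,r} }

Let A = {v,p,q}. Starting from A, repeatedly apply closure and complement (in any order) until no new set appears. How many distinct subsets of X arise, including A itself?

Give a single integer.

12

complement {t,s,u,r}; its interior {t}; cl(A) = X∖{t} = {v,p,s,u,q,r}
With k = closure, c = complement:
  1. A     = {v,p,q}
  2. kA    = {v,p,s,u,q,r}
  3. cA    = {t,s,u,r}
  4. ckA   = {t}
  5. kcA   = {t,p,s,u,q,r}
  6. kckA  = {t,u,q,r}
  7. ckcA  = {v}
  8. ckckA = {v,p,s}
  9. kckcA = {v,u}
  10. kckckA = {v,p,s,u}
  11. ckckcA = {t,p,s,q,r}
  12. ckckckA = {t,q,r}
k, c of each give nothing new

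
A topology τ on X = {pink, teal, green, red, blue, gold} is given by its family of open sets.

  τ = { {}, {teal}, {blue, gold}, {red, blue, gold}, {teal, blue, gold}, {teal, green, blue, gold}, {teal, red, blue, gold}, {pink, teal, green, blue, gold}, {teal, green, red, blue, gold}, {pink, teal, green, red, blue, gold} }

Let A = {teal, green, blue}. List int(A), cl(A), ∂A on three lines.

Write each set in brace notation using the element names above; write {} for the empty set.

open subsets of A: {}, {teal}; so int(A) = {teal}
closure: X∖int(X∖A) = X∖{} = {pink, teal, green, red, blue, gold}
∂A = {pink, teal, green, red, blue, gold} minus {teal} = {pink, green, red, blue, gold}

int(A) = {teal}
cl(A)  = {pink, teal, green, red, blue, gold}
∂A     = {pink, green, red, blue, gold}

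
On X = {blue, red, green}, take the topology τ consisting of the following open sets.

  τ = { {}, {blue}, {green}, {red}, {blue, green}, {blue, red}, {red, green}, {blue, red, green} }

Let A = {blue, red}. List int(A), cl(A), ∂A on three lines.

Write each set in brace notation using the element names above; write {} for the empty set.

int(A) = {blue, red}
cl(A)  = {blue, red}
∂A     = {}

opens ⊆ A: {}, {red}, {blue}, {blue, red}; union → int = {blue, red}
complement {green}; its interior {green}; cl(A) = X∖{green} = {blue, red}
boundary = {blue, red} ∖ {blue, red} = {}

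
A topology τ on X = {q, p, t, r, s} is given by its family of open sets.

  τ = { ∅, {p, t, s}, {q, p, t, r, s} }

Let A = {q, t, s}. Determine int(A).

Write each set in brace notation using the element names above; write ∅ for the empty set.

open subsets of A: ∅; so int(A) = ∅

∅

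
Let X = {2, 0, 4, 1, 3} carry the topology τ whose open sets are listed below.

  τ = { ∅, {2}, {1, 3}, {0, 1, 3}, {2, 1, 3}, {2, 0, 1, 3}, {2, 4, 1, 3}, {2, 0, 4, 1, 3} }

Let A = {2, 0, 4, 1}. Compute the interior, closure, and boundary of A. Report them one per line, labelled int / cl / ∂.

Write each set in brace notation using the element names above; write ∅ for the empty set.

int(A) = {2}
cl(A)  = {2, 0, 4, 1, 3}
∂A     = {0, 4, 1, 3}

open subsets of A: ∅, {2}; so int(A) = {2}
closure: X∖int(X∖A) = X∖∅ = {2, 0, 4, 1, 3}
∂A = {2, 0, 4, 1, 3} minus {2} = {0, 4, 1, 3}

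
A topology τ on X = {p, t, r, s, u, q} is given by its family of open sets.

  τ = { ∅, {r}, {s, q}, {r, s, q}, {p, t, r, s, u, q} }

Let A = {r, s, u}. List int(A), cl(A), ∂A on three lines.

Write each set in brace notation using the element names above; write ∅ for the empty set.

int(A) = {r}
cl(A)  = {p, t, r, s, u, q}
∂A     = {p, t, s, u, q}

open subsets of A: ∅, {r}; so int(A) = {r}
closure: X∖int(X∖A) = X∖∅ = {p, t, r, s, u, q}
∂A = {p, t, r, s, u, q} minus {r} = {p, t, s, u, q}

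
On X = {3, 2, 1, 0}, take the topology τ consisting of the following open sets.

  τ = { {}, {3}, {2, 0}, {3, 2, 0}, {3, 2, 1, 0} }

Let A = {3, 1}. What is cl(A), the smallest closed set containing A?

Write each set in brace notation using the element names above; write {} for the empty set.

complement {2, 0}; its interior {2, 0}; cl(A) = X∖{2, 0} = {3, 1}

{3, 1}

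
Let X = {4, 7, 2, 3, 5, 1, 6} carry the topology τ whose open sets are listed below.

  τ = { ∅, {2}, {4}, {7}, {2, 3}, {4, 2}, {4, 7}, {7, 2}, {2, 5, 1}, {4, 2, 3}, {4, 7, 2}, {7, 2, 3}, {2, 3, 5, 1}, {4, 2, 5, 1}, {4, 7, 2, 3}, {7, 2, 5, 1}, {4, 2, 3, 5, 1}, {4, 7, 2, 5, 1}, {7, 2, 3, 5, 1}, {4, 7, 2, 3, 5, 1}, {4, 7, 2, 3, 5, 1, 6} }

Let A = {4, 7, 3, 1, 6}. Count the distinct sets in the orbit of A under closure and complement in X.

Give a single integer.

8

closure: X∖int(X∖A) = X∖{2} = {4, 7, 3, 5, 1, 6}
Let k=closure and c=complement:
  1. A     = {4, 7, 3, 1, 6}
  2. kA    = {4, 7, 3, 5, 1, 6}
  3. cA    = {2, 5}
  4. ckA   = {2}
  5. kcA   = {2, 3, 5, 1, 6}
  6. ckcA  = {4, 7}
  7. kckcA = {4, 7, 6}
  8. ckckcA = {2, 3, 5, 1}
— saturated at 8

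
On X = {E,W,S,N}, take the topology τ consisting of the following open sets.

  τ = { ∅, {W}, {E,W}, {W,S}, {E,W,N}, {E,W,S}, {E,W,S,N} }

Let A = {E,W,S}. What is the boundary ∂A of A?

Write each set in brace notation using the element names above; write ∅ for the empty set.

{N}

opens ⊆ A: ∅, {W}, {W,S}, {E,W}, {E,W,S}; union → int = {E,W,S}
complement {N}; its interior ∅; cl(A) = X∖∅ = {E,W,S,N}
boundary = {E,W,S,N} ∖ {E,W,S} = {N}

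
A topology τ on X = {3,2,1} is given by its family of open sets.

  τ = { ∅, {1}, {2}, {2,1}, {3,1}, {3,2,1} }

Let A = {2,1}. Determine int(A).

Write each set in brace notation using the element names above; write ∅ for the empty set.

{2,1}

interior: largest open inside A is {2,1} (from ∅, {2}, {1}, {2,1})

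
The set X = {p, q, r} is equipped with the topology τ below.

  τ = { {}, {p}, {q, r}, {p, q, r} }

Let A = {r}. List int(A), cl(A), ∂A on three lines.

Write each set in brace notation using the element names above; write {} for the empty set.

open subsets of A: {}; so int(A) = {}
closure: X∖int(X∖A) = X∖{p} = {q, r}
∂A = {q, r} minus {} = {q, r}

int(A) = {}
cl(A)  = {q, r}
∂A     = {q, r}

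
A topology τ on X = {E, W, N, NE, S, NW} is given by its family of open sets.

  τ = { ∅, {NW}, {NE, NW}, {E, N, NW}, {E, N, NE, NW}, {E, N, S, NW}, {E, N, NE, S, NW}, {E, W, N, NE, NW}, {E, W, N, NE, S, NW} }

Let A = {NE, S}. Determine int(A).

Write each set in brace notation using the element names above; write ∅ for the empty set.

∅

U open, U⊆A: ∅. int(A) = ⋃ = ∅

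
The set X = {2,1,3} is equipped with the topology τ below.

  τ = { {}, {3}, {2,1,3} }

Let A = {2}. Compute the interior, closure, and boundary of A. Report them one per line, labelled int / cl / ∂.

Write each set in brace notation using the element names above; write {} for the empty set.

int(A) = {}
cl(A)  = {2,1}
∂A     = {2,1}

interior: largest open inside A is {} (from {})
cl via duality: int({1,3}) = {3}, so X∖{3} = {2,1}
cl∖int = {2,1}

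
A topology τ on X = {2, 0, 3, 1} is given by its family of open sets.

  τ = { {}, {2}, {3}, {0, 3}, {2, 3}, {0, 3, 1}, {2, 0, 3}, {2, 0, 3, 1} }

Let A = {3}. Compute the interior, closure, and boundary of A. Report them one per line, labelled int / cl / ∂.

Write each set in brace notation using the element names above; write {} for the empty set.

int(A) = {3}
cl(A)  = {0, 3, 1}
∂A     = {0, 1}

opens ⊆ A: {}, {3}; union → int = {3}
complement {2, 0, 1}; its interior {2}; cl(A) = X∖{2} = {0, 3, 1}
boundary = {0, 3, 1} ∖ {3} = {0, 1}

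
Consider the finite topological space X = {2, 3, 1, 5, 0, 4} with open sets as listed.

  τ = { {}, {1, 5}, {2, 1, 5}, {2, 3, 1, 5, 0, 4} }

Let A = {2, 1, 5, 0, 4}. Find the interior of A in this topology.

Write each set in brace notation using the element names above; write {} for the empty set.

{2, 1, 5}

opens ⊆ A: {}, {1, 5}, {2, 1, 5}; union → int = {2, 1, 5}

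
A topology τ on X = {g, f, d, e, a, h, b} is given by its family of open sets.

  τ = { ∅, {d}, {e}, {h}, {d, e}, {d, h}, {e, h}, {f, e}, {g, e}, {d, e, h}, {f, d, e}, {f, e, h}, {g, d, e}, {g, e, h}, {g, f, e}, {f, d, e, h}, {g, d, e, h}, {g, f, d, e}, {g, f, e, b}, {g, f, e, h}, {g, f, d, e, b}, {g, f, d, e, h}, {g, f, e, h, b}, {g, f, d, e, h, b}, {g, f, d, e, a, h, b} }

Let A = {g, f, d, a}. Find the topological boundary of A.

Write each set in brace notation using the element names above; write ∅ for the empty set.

{g, f, a, b}

U open, U⊆A: ∅, {d}. int(A) = ⋃ = {d}
X∖A={e, h, b}, int(X∖A)={e, h}, hence cl(A)={g, f, d, a, b}
∂A: remove int from cl → {g, f, a, b}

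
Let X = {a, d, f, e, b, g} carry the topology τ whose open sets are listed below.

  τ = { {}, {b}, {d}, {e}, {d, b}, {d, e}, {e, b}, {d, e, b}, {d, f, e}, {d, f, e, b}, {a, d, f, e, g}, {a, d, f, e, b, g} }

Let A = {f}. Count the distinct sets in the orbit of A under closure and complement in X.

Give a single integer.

closure: X∖int(X∖A) = X∖{d, e, b} = {a, f, g}
Let k=closure and c=complement:
  1. A     = {f}
  2. kA    = {a, f, g}
  3. cA    = {a, d, e, b, g}
  4. ckA   = {d, e, b}
  5. kcA   = {a, d, f, e, b, g}
  6. ckcA  = {}
— saturated at 6

6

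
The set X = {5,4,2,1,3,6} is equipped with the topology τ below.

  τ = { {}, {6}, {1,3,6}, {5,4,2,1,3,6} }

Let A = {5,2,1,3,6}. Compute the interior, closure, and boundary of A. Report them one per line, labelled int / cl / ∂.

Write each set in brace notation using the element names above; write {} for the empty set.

int(A) = {1,3,6}
cl(A)  = {5,4,2,1,3,6}
∂A     = {5,4,2}

U open, U⊆A: {}, {6}, {1,3,6}. int(A) = ⋃ = {1,3,6}
X∖A={4}, int(X∖A)={}, hence cl(A)={5,4,2,1,3,6}
∂A: remove int from cl → {5,4,2}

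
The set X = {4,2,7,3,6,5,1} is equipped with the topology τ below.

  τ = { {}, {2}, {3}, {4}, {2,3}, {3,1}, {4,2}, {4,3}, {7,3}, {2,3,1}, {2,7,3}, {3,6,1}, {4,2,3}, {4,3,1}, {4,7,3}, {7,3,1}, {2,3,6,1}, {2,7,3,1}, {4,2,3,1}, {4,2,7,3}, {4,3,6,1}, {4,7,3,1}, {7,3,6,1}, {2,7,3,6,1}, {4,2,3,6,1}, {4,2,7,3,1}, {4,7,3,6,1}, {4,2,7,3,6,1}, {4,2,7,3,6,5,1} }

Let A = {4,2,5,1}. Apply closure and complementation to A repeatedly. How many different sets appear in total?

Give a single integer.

8

complement {7,3,6}; its interior {7,3}; cl(A) = X∖{7,3} = {4,2,6,5,1}
With k = closure, c = complement:
  1. A     = {4,2,5,1}
  2. kA    = {4,2,6,5,1}
  3. cA    = {7,3,6}
  4. ckA   = {7,3}
  5. kcA   = {7,3,6,5,1}
  6. ckcA  = {4,2}
  7. kckcA = {4,2,5}
  8. ckckcA = {7,3,6,1}
k, c of each give nothing new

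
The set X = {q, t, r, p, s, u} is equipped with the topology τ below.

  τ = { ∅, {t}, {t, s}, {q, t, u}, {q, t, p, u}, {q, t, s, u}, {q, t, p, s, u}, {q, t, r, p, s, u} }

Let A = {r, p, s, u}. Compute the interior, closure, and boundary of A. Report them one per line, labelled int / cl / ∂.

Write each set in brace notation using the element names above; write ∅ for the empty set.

int(A) = ∅
cl(A)  = {q, r, p, s, u}
∂A     = {q, r, p, s, u}

interior: largest open inside A is ∅ (from ∅)
cl via duality: int({q, t}) = {t}, so X∖{t} = {q, r, p, s, u}
cl∖int = {q, r, p, s, u}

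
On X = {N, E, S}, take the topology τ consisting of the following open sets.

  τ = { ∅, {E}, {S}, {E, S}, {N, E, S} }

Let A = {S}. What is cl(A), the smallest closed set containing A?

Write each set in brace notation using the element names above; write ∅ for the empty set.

{N, S}

cl via duality: int({N, E}) = {E}, so X∖{E} = {N, S}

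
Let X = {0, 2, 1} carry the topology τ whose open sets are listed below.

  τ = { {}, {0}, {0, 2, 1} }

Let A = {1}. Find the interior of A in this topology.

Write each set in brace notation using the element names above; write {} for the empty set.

{}

open subsets of A: {}; so int(A) = {}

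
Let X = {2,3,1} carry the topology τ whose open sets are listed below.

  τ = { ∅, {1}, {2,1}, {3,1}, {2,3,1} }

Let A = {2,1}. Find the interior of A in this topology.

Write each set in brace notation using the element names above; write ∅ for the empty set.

interior: largest open inside A is {2,1} (from ∅, {1}, {2,1})

{2,1}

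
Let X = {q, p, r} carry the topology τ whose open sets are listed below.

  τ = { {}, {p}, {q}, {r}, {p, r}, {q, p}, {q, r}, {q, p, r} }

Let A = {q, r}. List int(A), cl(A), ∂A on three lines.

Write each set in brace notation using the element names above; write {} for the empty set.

int(A) = {q, r}
cl(A)  = {q, r}
∂A     = {}

opens ⊆ A: {}, {q}, {r}, {q, r}; union → int = {q, r}
complement {p}; its interior {p}; cl(A) = X∖{p} = {q, r}
boundary = {q, r} ∖ {q, r} = {}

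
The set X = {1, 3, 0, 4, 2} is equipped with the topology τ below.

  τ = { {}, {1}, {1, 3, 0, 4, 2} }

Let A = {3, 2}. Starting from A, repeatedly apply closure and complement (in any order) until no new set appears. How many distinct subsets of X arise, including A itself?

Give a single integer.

cl via duality: int({1, 0, 4}) = {1}, so X∖{1} = {3, 0, 4, 2}
Write k for closure, c for complement:
  1. A     = {3, 2}
  2. kA    = {3, 0, 4, 2}
  3. cA    = {1, 0, 4}
  4. ckA   = {1}
  5. kcA   = {1, 3, 0, 4, 2}
  6. ckcA  = {}
applying k or c yields no new set

6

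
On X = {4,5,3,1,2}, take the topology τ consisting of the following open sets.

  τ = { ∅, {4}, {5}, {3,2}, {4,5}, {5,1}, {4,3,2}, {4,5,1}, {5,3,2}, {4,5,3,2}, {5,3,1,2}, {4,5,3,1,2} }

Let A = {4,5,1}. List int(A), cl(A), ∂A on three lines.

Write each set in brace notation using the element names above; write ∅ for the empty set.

open subsets of A: ∅, {4}, {5}, {5,1}, {4,5}, {4,5,1}; so int(A) = {4,5,1}
closure: X∖int(X∖A) = X∖{3,2} = {4,5,1}
∂A = {4,5,1} minus {4,5,1} = ∅

int(A) = {4,5,1}
cl(A)  = {4,5,1}
∂A     = ∅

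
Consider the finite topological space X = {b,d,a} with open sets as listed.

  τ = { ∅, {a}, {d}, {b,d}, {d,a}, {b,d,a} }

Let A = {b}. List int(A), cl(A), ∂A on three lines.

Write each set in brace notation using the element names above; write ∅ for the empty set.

int(A) = ∅
cl(A)  = {b}
∂A     = {b}

open subsets of A: ∅; so int(A) = ∅
closure: X∖int(X∖A) = X∖{d,a} = {b}
∂A = {b} minus ∅ = {b}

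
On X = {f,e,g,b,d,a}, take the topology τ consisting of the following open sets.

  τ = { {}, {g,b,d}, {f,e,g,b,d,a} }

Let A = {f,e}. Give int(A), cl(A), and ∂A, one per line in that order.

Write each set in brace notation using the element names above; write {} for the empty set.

opens ⊆ A: {}; union → int = {}
complement {g,b,d,a}; its interior {g,b,d}; cl(A) = X∖{g,b,d} = {f,e,a}
boundary = {f,e,a} ∖ {} = {f,e,a}

int(A) = {}
cl(A)  = {f,e,a}
∂A     = {f,e,a}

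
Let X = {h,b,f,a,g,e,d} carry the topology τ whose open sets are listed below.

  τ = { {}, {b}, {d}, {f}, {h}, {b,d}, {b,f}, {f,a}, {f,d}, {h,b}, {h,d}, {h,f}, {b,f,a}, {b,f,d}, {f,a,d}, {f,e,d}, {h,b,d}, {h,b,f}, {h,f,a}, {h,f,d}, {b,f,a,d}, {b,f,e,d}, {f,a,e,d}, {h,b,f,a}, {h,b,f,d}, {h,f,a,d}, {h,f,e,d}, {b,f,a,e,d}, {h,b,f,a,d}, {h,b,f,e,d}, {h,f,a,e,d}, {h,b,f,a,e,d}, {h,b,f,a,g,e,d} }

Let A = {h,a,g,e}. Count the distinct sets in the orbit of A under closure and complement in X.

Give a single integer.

6

X∖A={b,f,d}, int(X∖A)={b,f,d}, hence cl(A)={h,a,g,e}
Orbit (k=closure, c=complement):
  1. A     = {h,a,g,e}
  2. cA    = {b,f,d}
  3. kcA   = {b,f,a,g,e,d}
  4. ckcA  = {h}
  5. kckcA = {h,g}
  6. ckckcA = {b,f,a,e,d}
(closed under both — stop)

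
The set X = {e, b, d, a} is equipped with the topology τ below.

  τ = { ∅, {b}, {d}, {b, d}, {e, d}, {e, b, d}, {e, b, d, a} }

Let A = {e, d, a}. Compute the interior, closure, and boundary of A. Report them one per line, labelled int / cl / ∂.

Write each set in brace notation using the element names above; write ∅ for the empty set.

int(A) = {e, d}
cl(A)  = {e, d, a}
∂A     = {a}

opens ⊆ A: ∅, {d}, {e, d}; union → int = {e, d}
complement {b}; its interior {b}; cl(A) = X∖{b} = {e, d, a}
boundary = {e, d, a} ∖ {e, d} = {a}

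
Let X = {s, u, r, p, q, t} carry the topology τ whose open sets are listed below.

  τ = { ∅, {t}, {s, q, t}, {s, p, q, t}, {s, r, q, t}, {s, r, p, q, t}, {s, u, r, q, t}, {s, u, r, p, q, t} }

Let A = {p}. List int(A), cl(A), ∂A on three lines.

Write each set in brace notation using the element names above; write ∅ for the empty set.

opens ⊆ A: ∅; union → int = ∅
complement {s, u, r, q, t}; its interior {s, u, r, q, t}; cl(A) = X∖{s, u, r, q, t} = {p}
boundary = {p} ∖ ∅ = {p}

int(A) = ∅
cl(A)  = {p}
∂A     = {p}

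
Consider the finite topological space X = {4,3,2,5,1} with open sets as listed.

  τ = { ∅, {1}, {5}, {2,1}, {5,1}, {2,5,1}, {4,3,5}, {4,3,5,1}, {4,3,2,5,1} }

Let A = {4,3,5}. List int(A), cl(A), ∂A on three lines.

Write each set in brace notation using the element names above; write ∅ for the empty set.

int(A) = {4,3,5}
cl(A)  = {4,3,5}
∂A     = ∅

open subsets of A: ∅, {5}, {4,3,5}; so int(A) = {4,3,5}
closure: X∖int(X∖A) = X∖{2,1} = {4,3,5}
∂A = {4,3,5} minus {4,3,5} = ∅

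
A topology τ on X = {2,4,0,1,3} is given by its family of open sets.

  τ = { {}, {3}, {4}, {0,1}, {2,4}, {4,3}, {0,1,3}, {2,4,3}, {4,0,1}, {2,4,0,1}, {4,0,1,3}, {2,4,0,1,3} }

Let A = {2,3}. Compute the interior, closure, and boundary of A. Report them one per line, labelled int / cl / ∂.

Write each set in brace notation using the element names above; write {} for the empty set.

interior: largest open inside A is {3} (from {}, {3})
cl via duality: int({4,0,1}) = {4,0,1}, so X∖{4,0,1} = {2,3}
cl∖int = {2}

int(A) = {3}
cl(A)  = {2,3}
∂A     = {2}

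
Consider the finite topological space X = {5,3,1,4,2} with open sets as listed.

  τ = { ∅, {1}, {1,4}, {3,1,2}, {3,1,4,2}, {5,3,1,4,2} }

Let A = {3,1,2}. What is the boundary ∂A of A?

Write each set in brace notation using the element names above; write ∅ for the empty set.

{5,4}

open subsets of A: ∅, {1}, {3,1,2}; so int(A) = {3,1,2}
closure: X∖int(X∖A) = X∖∅ = {5,3,1,4,2}
∂A = {5,3,1,4,2} minus {3,1,2} = {5,4}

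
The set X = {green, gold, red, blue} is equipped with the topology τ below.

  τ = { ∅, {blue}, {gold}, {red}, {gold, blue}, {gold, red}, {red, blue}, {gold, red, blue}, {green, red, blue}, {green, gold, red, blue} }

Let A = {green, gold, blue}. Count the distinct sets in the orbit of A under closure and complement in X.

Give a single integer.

4

closure: X∖int(X∖A) = X∖{red} = {green, gold, blue}
Let k=closure and c=complement:
  1. A     = {green, gold, blue}
  2. cA    = {red}
  3. kcA   = {green, red}
  4. ckcA  = {gold, blue}
— saturated at 4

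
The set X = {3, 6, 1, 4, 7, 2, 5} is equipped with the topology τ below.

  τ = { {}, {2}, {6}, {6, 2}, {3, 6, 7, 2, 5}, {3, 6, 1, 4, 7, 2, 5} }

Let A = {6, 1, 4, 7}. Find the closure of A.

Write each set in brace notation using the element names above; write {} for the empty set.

complement {3, 2, 5}; its interior {2}; cl(A) = X∖{2} = {3, 6, 1, 4, 7, 5}

{3, 6, 1, 4, 7, 5}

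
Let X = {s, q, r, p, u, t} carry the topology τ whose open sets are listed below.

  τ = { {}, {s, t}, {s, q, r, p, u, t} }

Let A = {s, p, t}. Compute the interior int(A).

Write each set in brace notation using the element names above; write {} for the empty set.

open subsets of A: {}, {s, t}; so int(A) = {s, t}

{s, t}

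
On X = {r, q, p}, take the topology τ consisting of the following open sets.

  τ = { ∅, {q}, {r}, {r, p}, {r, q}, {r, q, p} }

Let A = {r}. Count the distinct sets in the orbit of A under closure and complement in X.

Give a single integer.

cl via duality: int({q, p}) = {q}, so X∖{q} = {r, p}
Write k for closure, c for complement:
  1. A     = {r}
  2. kA    = {r, p}
  3. cA    = {q, p}
  4. ckA   = {q}
applying k or c yields no new set

4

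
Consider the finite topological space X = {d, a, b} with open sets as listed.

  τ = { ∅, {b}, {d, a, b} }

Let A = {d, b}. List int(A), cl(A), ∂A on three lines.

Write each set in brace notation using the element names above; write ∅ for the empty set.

int(A) = {b}
cl(A)  = {d, a, b}
∂A     = {d, a}

interior: largest open inside A is {b} (from ∅, {b})
cl via duality: int({a}) = ∅, so X∖∅ = {d, a, b}
cl∖int = {d, a}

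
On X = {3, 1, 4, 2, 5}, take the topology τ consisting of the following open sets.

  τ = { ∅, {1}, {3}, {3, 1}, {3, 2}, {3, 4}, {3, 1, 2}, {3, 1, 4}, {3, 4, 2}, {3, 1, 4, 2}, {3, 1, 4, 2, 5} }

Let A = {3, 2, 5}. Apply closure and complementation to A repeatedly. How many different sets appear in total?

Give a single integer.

8

X∖A={1, 4}, int(X∖A)={1}, hence cl(A)={3, 4, 2, 5}
Orbit (k=closure, c=complement):
  1. A     = {3, 2, 5}
  2. kA    = {3, 4, 2, 5}
  3. cA    = {1, 4}
  4. ckA   = {1}
  5. kcA   = {1, 4, 5}
  6. kckA  = {1, 5}
  7. ckcA  = {3, 2}
  8. ckckA = {3, 4, 2}
(closed under both — stop)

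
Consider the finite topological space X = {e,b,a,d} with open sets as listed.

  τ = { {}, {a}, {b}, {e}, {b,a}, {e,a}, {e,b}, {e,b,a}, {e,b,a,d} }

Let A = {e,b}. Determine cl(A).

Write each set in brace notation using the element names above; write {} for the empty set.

{e,b,d}

cl via duality: int({a,d}) = {a}, so X∖{a} = {e,b,d}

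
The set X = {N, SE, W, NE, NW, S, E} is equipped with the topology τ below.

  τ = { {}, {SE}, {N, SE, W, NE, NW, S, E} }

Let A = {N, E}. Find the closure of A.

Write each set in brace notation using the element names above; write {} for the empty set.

{N, W, NE, NW, S, E}

closure: X∖int(X∖A) = X∖{SE} = {N, W, NE, NW, S, E}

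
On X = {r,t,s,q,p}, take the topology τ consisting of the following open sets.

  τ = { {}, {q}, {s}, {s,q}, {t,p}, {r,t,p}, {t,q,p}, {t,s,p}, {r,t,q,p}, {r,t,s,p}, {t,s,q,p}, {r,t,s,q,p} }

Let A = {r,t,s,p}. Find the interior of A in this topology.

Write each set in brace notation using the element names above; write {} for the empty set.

{r,t,s,p}

opens ⊆ A: {}, {s}, {t,p}, {t,s,p}, {r,t,p}, {r,t,s,p}; union → int = {r,t,s,p}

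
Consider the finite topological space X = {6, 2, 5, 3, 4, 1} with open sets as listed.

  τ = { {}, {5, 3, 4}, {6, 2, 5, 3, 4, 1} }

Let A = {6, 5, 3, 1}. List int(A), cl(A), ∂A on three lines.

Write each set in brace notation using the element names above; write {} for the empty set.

U open, U⊆A: {}. int(A) = ⋃ = {}
X∖A={2, 4}, int(X∖A)={}, hence cl(A)={6, 2, 5, 3, 4, 1}
∂A: remove int from cl → {6, 2, 5, 3, 4, 1}

int(A) = {}
cl(A)  = {6, 2, 5, 3, 4, 1}
∂A     = {6, 2, 5, 3, 4, 1}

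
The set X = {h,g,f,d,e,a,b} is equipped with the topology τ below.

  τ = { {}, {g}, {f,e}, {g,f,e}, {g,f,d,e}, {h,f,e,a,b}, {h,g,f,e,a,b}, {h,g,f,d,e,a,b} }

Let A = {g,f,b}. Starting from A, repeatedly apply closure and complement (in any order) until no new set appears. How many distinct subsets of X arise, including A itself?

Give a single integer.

8

X∖A={h,d,e,a}, int(X∖A)={}, hence cl(A)={h,g,f,d,e,a,b}
Orbit (k=closure, c=complement):
  1. A     = {g,f,b}
  2. kA    = {h,g,f,d,e,a,b}
  3. cA    = {h,d,e,a}
  4. ckA   = {}
  5. kcA   = {h,f,d,e,a,b}
  6. ckcA  = {g}
  7. kckcA = {g,d}
  8. ckckcA = {h,f,e,a,b}
(closed under both — stop)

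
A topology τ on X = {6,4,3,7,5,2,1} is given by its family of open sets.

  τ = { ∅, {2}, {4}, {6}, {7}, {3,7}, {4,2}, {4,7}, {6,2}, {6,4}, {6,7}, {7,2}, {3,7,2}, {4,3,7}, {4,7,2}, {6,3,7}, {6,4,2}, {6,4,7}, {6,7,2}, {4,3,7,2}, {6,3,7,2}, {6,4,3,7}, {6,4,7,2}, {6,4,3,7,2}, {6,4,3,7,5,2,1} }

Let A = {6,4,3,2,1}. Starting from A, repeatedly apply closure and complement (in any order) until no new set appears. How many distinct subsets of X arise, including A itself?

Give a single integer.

cl via duality: int({7,5}) = {7}, so X∖{7} = {6,4,3,5,2,1}
Write k for closure, c for complement:
  1. A     = {6,4,3,2,1}
  2. kA    = {6,4,3,5,2,1}
  3. cA    = {7,5}
  4. ckA   = {7}
  5. kcA   = {3,7,5,1}
  6. ckcA  = {6,4,2}
  7. kckcA = {6,4,5,2,1}
  8. ckckcA = {3,7}
applying k or c yields no new set

8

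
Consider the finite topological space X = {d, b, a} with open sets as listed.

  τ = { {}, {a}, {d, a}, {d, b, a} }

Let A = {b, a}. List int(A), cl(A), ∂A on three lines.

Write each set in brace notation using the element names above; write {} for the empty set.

int(A) = {a}
cl(A)  = {d, b, a}
∂A     = {d, b}

interior: largest open inside A is {a} (from {}, {a})
cl via duality: int({d}) = {}, so X∖{} = {d, b, a}
cl∖int = {d, b}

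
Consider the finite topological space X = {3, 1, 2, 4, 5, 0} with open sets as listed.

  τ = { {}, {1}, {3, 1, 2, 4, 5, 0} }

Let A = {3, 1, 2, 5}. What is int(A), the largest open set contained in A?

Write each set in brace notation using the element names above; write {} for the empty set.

U open, U⊆A: {}, {1}. int(A) = ⋃ = {1}

{1}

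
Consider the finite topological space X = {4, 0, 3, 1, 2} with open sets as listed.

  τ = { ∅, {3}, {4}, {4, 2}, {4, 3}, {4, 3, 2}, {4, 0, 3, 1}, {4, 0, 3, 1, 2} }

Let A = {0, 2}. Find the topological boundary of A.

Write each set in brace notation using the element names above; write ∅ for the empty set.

open subsets of A: ∅; so int(A) = ∅
closure: X∖int(X∖A) = X∖{4, 3} = {0, 1, 2}
∂A = {0, 1, 2} minus ∅ = {0, 1, 2}

{0, 1, 2}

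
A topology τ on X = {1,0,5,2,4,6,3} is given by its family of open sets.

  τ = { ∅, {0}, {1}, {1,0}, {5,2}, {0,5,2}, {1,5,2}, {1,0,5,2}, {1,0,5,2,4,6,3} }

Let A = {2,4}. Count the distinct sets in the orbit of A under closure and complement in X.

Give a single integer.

cl via duality: int({1,0,5,6,3}) = {1,0}, so X∖{1,0} = {5,2,4,6,3}
Write k for closure, c for complement:
  1. A     = {2,4}
  2. kA    = {5,2,4,6,3}
  3. cA    = {1,0,5,6,3}
  4. ckA   = {1,0}
  5. kcA   = {1,0,5,2,4,6,3}
  6. kckA  = {1,0,4,6,3}
  7. ckcA  = ∅
  8. ckckA = {5,2}
applying k or c yields no new set

8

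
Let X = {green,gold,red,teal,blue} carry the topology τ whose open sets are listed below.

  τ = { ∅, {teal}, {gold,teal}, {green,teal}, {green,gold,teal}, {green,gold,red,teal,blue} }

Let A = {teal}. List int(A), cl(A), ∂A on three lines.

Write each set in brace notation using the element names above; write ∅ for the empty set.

int(A) = {teal}
cl(A)  = {green,gold,red,teal,blue}
∂A     = {green,gold,red,blue}

U open, U⊆A: ∅, {teal}. int(A) = ⋃ = {teal}
X∖A={green,gold,red,blue}, int(X∖A)=∅, hence cl(A)={green,gold,red,teal,blue}
∂A: remove int from cl → {green,gold,red,blue}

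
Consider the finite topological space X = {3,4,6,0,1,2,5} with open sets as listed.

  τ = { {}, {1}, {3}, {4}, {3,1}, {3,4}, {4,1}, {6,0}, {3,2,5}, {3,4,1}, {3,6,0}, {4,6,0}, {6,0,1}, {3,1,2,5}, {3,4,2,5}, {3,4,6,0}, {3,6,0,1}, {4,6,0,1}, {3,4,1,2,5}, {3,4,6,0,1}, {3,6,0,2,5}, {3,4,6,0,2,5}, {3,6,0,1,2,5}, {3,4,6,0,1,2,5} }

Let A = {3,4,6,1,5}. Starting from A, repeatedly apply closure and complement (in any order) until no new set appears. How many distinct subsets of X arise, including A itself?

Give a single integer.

X∖A={0,2}, int(X∖A)={}, hence cl(A)={3,4,6,0,1,2,5}
Orbit (k=closure, c=complement):
  1. A     = {3,4,6,1,5}
  2. kA    = {3,4,6,0,1,2,5}
  3. cA    = {0,2}
  4. ckA   = {}
  5. kcA   = {6,0,2,5}
  6. ckcA  = {3,4,1}
  7. kckcA = {3,4,1,2,5}
  8. ckckcA = {6,0}
(closed under both — stop)

8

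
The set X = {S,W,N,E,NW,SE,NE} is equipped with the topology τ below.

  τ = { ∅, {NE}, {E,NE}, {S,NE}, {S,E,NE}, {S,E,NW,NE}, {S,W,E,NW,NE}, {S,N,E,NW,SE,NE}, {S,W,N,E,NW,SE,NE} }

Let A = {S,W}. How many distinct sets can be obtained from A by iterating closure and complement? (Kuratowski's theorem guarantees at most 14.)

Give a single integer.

X∖A={N,E,NW,SE,NE}, int(X∖A)={E,NE}, hence cl(A)={S,W,N,NW,SE}
Orbit (k=closure, c=complement):
  1. A     = {S,W}
  2. kA    = {S,W,N,NW,SE}
  3. cA    = {N,E,NW,SE,NE}
  4. ckA   = {E,NE}
  5. kcA   = {S,W,N,E,NW,SE,NE}
  6. ckcA  = ∅
(closed under both — stop)

6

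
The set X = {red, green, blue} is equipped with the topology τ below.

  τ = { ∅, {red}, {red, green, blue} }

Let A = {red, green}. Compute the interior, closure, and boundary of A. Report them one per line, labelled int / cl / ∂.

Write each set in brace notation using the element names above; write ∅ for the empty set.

interior: largest open inside A is {red} (from ∅, {red})
cl via duality: int({blue}) = ∅, so X∖∅ = {red, green, blue}
cl∖int = {green, blue}

int(A) = {red}
cl(A)  = {red, green, blue}
∂A     = {green, blue}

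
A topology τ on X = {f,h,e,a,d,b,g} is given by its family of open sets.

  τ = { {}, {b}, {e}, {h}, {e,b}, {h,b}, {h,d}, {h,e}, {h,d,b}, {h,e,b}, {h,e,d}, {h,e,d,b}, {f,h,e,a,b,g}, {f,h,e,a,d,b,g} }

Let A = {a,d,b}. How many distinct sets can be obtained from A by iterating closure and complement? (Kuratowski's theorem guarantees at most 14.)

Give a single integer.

8

cl via duality: int({f,h,e,g}) = {h,e}, so X∖{h,e} = {f,a,d,b,g}
Write k for closure, c for complement:
  1. A     = {a,d,b}
  2. kA    = {f,a,d,b,g}
  3. cA    = {f,h,e,g}
  4. ckA   = {h,e}
  5. kcA   = {f,h,e,a,d,g}
  6. ckcA  = {b}
  7. kckcA = {f,a,b,g}
  8. ckckcA = {h,e,d}
applying k or c yields no new set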